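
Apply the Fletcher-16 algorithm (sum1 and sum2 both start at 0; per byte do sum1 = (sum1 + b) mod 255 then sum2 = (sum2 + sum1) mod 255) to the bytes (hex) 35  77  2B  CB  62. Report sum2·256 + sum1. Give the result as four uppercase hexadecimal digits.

6306

Running sums (mod 255):
  after byte 0 (35): sum1=53, sum2=53
  after byte 1 (77): sum1=172, sum2=225
  after byte 2 (2B): sum1=215, sum2=185
  after byte 3 (CB): sum1=163, sum2=93
  after byte 4 (62): sum1=6, sum2=99
Checksum = sum2·256 + sum1 = 99·256 + 6 = 25350 = 0x6306.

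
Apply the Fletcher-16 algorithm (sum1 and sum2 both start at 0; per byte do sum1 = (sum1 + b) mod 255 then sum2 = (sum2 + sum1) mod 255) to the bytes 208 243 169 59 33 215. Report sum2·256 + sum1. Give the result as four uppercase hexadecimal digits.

Running sums (mod 255):
  after byte 0 (208): sum1=208, sum2=208
  after byte 1 (243): sum1=196, sum2=149
  after byte 2 (169): sum1=110, sum2=4
  after byte 3 (59): sum1=169, sum2=173
  after byte 4 (33): sum1=202, sum2=120
  after byte 5 (215): sum1=162, sum2=27
Checksum = sum2·256 + sum1 = 27·256 + 162 = 7074 = 0x1BA2.

1BA2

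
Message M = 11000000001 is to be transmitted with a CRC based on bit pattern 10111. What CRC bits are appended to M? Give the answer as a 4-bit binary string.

Append 4 zeros: 110000000010000. Divide by 10111 (XOR where the leading bit is 1):
  pos 0: 11000 XOR 10111 = 01111
  pos 1: 11110 XOR 10111 = 01001
  pos 2: 10010 XOR 10111 = 00101
  pos 4: 10100 XOR 10111 = 00011
  pos 7: 11010 XOR 10111 = 01101
  pos 8: 11010 XOR 10111 = 01101
  pos 9: 11010 XOR 10111 = 01101
  pos 10: 11010 XOR 10111 = 01101
Remainder (last 4 bits) = 1101. This is the CRC / FCS.

1101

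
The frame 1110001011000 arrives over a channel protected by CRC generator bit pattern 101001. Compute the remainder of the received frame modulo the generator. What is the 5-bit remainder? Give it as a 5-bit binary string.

Modulo-2 division of 1110001011000 by 101001:
  pos 0: 111000 XOR 101001 = 010001
  pos 1: 100011 XOR 101001 = 001010
  pos 3: 101001 XOR 101001 = 000000
Remainder = 01000 (nonzero — an error is detected).

01000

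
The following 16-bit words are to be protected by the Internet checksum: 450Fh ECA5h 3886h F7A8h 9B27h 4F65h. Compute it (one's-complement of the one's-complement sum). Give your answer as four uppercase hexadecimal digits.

One's-complement addition (fold any carry out of bit 15 back into bit 0):
  0x450F + 0xECA5 = 0x131B4 → wrap carry → 0x31B5
  0x31B5 + 0x3886 = 0x06A3B
  0x6A3B + 0xF7A8 = 0x161E3 → wrap carry → 0x61E4
  0x61E4 + 0x9B27 = 0x0FD0B
  0xFD0B + 0x4F65 = 0x14C70 → wrap carry → 0x4C71
One's-complement sum = 0x4C71.
Checksum = ~0x4C71 & 0xFFFF = 0xB38E.

B38E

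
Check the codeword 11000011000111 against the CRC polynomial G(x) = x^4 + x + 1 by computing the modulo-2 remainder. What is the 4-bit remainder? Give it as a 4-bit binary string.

Modulo-2 division of 11000011000111 by 10011:
  pos 0: 11000 XOR 10011 = 01011
  pos 1: 10110 XOR 10011 = 00101
  pos 3: 10111 XOR 10011 = 00100
  pos 5: 10000 XOR 10011 = 00011
  pos 8: 11011 XOR 10011 = 01000
  pos 9: 10001 XOR 10011 = 00010
Remainder = 0010 (nonzero — an error is detected).

0010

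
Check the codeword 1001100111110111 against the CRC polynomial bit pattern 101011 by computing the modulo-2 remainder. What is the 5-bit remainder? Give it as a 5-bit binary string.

10101

Modulo-2 division of 1001100111110111 by 101011:
  pos 0: 100110 XOR 101011 = 001101
  pos 2: 110101 XOR 101011 = 011110
  pos 3: 111101 XOR 101011 = 010110
  pos 4: 101101 XOR 101011 = 000110
  pos 7: 110110 XOR 101011 = 011101
  pos 8: 111011 XOR 101011 = 010000
  pos 9: 100001 XOR 101011 = 001010
Remainder = 10101 (nonzero — an error is detected).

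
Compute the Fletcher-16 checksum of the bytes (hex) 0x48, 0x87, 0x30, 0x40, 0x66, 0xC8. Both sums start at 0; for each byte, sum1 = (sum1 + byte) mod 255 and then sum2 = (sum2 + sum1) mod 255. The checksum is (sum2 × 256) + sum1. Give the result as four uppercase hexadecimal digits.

Running sums (mod 255):
  after byte 0 (0x48): sum1=72, sum2=72
  after byte 1 (0x87): sum1=207, sum2=24
  after byte 2 (0x30): sum1=0, sum2=24
  after byte 3 (0x40): sum1=64, sum2=88
  after byte 4 (0x66): sum1=166, sum2=254
  after byte 5 (0xC8): sum1=111, sum2=110
Checksum = sum2·256 + sum1 = 110·256 + 111 = 28271 = 0x6E6F.

6E6F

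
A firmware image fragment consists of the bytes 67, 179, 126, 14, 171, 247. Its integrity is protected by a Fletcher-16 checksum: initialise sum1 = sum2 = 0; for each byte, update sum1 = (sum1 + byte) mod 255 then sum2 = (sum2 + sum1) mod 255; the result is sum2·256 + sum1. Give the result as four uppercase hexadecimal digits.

Running sums (mod 255):
  after byte 0 (67): sum1=67, sum2=67
  after byte 1 (179): sum1=246, sum2=58
  after byte 2 (126): sum1=117, sum2=175
  after byte 3 (14): sum1=131, sum2=51
  after byte 4 (171): sum1=47, sum2=98
  after byte 5 (247): sum1=39, sum2=137
Checksum = sum2·256 + sum1 = 137·256 + 39 = 35111 = 0x8927.

8927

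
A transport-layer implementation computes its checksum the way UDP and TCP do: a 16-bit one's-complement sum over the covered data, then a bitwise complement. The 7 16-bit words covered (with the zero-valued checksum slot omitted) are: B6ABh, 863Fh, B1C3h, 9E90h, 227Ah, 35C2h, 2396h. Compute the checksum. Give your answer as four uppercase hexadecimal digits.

One's-complement addition (fold any carry out of bit 15 back into bit 0):
  0xB6AB + 0x863F = 0x13CEA → wrap carry → 0x3CEB
  0x3CEB + 0xB1C3 = 0x0EEAE
  0xEEAE + 0x9E90 = 0x18D3E → wrap carry → 0x8D3F
  0x8D3F + 0x227A = 0x0AFB9
  0xAFB9 + 0x35C2 = 0x0E57B
  0xE57B + 0x2396 = 0x10911 → wrap carry → 0x0912
One's-complement sum = 0x0912.
Checksum = ~0x0912 & 0xFFFF = 0xF6ED.

F6ED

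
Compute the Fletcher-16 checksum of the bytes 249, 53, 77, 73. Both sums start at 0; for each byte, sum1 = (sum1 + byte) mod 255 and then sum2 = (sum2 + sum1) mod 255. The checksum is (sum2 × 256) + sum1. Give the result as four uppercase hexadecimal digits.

Running sums (mod 255):
  after byte 0 (249): sum1=249, sum2=249
  after byte 1 (53): sum1=47, sum2=41
  after byte 2 (77): sum1=124, sum2=165
  after byte 3 (73): sum1=197, sum2=107
Checksum = sum2·256 + sum1 = 107·256 + 197 = 27589 = 0x6BC5.

6BC5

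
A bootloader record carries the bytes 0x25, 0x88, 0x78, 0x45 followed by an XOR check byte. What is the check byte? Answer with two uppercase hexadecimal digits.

90

XOR the bytes together:
  start with 0x25
  0x25 ⊕ 0x88 = 0xAD
  0xAD ⊕ 0x78 = 0xD5
  0xD5 ⊕ 0x45 = 0x90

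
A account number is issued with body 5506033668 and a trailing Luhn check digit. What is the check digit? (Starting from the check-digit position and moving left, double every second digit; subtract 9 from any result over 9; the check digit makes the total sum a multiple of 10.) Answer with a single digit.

6

Partial digits right→left: 8 6 6 3 3 0 6 0 5 5
Double every second digit counting from the check-digit position (so the 1st, 3rd, 5th, ... of the partial from the right).
  doubled (with −9 where >9): 7 3 6 3 1 → sum 20
  kept as-is: 6 3 0 0 5 → sum 14
Total = 20 + 14 = 34.
Check digit = (10 − (34 mod 10)) mod 10 = 6.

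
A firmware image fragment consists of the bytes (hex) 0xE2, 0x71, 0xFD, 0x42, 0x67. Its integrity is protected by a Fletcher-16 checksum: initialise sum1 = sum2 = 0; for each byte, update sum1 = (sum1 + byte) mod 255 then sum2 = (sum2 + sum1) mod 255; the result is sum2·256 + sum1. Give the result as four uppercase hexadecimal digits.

1AFB

Running sums (mod 255):
  after byte 0 (0xE2): sum1=226, sum2=226
  after byte 1 (0x71): sum1=84, sum2=55
  after byte 2 (0xFD): sum1=82, sum2=137
  after byte 3 (0x42): sum1=148, sum2=30
  after byte 4 (0x67): sum1=251, sum2=26
Checksum = sum2·256 + sum1 = 26·256 + 251 = 6907 = 0x1AFB.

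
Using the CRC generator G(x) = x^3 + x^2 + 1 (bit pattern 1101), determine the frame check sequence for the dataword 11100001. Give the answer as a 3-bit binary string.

110

Append 3 zeros: 11100001000. Divide by 1101 (XOR where the leading bit is 1):
  pos 0: 1110 XOR 1101 = 0011
  pos 2: 1100 XOR 1101 = 0001
  pos 5: 1010 XOR 1101 = 0111
  pos 6: 1110 XOR 1101 = 0011
Remainder (last 3 bits) = 110. This is the CRC / FCS.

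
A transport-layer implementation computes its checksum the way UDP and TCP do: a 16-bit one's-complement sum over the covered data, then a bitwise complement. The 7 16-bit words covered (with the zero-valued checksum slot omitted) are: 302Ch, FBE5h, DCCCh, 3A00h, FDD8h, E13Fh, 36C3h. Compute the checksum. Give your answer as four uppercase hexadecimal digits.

A744

One's-complement addition (fold any carry out of bit 15 back into bit 0):
  0x302C + 0xFBE5 = 0x12C11 → wrap carry → 0x2C12
  0x2C12 + 0xDCCC = 0x108DE → wrap carry → 0x08DF
  0x08DF + 0x3A00 = 0x042DF
  0x42DF + 0xFDD8 = 0x140B7 → wrap carry → 0x40B8
  0x40B8 + 0xE13F = 0x121F7 → wrap carry → 0x21F8
  0x21F8 + 0x36C3 = 0x058BB
One's-complement sum = 0x58BB.
Checksum = ~0x58BB & 0xFFFF = 0xA744.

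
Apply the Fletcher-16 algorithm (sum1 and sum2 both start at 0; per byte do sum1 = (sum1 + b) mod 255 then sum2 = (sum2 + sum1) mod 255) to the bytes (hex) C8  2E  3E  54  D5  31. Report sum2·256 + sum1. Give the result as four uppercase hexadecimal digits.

Running sums (mod 255):
  after byte 0 (C8): sum1=200, sum2=200
  after byte 1 (2E): sum1=246, sum2=191
  after byte 2 (3E): sum1=53, sum2=244
  after byte 3 (54): sum1=137, sum2=126
  after byte 4 (D5): sum1=95, sum2=221
  after byte 5 (31): sum1=144, sum2=110
Checksum = sum2·256 + sum1 = 110·256 + 144 = 28304 = 0x6E90.

6E90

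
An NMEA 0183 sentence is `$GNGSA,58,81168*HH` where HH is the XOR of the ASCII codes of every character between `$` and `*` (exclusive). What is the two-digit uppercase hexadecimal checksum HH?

67

XOR the ASCII codes of the payload characters:
  'G' = 0x47 → acc = 0x47
  'N' = 0x4E → acc = 0x09
  'G' = 0x47 → acc = 0x4E
  'S' = 0x53 → acc = 0x1D
  'A' = 0x41 → acc = 0x5C
  ',' = 0x2C → acc = 0x70
  '5' = 0x35 → acc = 0x45
  '8' = 0x38 → acc = 0x7D
  ',' = 0x2C → acc = 0x51
  '8' = 0x38 → acc = 0x69
  '1' = 0x31 → acc = 0x58
  '1' = 0x31 → acc = 0x69
  '6' = 0x36 → acc = 0x5F
  '8' = 0x38 → acc = 0x67
Checksum = 0x67.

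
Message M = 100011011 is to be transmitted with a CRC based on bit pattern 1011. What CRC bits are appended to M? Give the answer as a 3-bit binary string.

111

Append 3 zeros: 100011011000. Divide by 1011 (XOR where the leading bit is 1):
  pos 0: 1000 XOR 1011 = 0011
  pos 2: 1111 XOR 1011 = 0100
  pos 3: 1000 XOR 1011 = 0011
  pos 5: 1111 XOR 1011 = 0100
  pos 6: 1000 XOR 1011 = 0011
  pos 8: 1100 XOR 1011 = 0111
Remainder (last 3 bits) = 111. This is the CRC / FCS.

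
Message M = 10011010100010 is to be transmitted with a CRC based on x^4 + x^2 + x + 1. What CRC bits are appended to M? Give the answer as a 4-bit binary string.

Append 4 zeros: 100110101000100000. Divide by 10111 (XOR where the leading bit is 1):
  pos 0: 10011 XOR 10111 = 00100
  pos 2: 10001 XOR 10111 = 00110
  pos 4: 11001 XOR 10111 = 01110
  pos 5: 11100 XOR 10111 = 01011
  pos 6: 10110 XOR 10111 = 00001
  pos 10: 10100 XOR 10111 = 00011
  pos 13: 11000 XOR 10111 = 01111
Remainder (last 4 bits) = 1111. This is the CRC / FCS.

1111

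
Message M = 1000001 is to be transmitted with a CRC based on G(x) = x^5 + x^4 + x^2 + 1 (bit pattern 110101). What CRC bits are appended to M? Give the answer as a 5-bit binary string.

11011

Append 5 zeros: 100000100000. Divide by 110101 (XOR where the leading bit is 1):
  pos 0: 100000 XOR 110101 = 010101
  pos 1: 101011 XOR 110101 = 011110
  pos 2: 111100 XOR 110101 = 001001
  pos 4: 100100 XOR 110101 = 010001
  pos 5: 100010 XOR 110101 = 010111
  pos 6: 101110 XOR 110101 = 011011
Remainder (last 5 bits) = 11011. This is the CRC / FCS.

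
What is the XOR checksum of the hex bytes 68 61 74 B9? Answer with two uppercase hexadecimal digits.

XOR the bytes together:
  start with 0x68
  0x68 ⊕ 0x61 = 0x09
  0x09 ⊕ 0x74 = 0x7D
  0x7D ⊕ 0xB9 = 0xC4

C4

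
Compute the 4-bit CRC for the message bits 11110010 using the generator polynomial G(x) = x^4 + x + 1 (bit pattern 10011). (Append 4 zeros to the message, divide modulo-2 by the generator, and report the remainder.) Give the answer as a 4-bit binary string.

Append 4 zeros: 111100100000. Divide by 10011 (XOR where the leading bit is 1):
  pos 0: 11110 XOR 10011 = 01101
  pos 1: 11010 XOR 10011 = 01001
  pos 2: 10011 XOR 10011 = 00000
Remainder (last 4 bits) = 0000. This is the CRC / FCS.

0000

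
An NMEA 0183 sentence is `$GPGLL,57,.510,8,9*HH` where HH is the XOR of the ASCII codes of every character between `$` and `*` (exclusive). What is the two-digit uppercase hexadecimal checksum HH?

49

XOR the ASCII codes of the payload characters:
  'G' = 0x47 → acc = 0x47
  'P' = 0x50 → acc = 0x17
  'G' = 0x47 → acc = 0x50
  'L' = 0x4C → acc = 0x1C
  'L' = 0x4C → acc = 0x50
  ',' = 0x2C → acc = 0x7C
  '5' = 0x35 → acc = 0x49
  '7' = 0x37 → acc = 0x7E
  ',' = 0x2C → acc = 0x52
  '.' = 0x2E → acc = 0x7C
  '5' = 0x35 → acc = 0x49
  '1' = 0x31 → acc = 0x78
  '0' = 0x30 → acc = 0x48
  ',' = 0x2C → acc = 0x64
  '8' = 0x38 → acc = 0x5C
  ',' = 0x2C → acc = 0x70
  '9' = 0x39 → acc = 0x49
Checksum = 0x49.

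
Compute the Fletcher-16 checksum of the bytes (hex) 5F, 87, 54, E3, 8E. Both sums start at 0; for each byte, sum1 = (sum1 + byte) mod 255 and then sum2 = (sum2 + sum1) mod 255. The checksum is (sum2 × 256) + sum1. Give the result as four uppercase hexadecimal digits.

Running sums (mod 255):
  after byte 0 (5F): sum1=95, sum2=95
  after byte 1 (87): sum1=230, sum2=70
  after byte 2 (54): sum1=59, sum2=129
  after byte 3 (E3): sum1=31, sum2=160
  after byte 4 (8E): sum1=173, sum2=78
Checksum = sum2·256 + sum1 = 78·256 + 173 = 20141 = 0x4EAD.

4EAD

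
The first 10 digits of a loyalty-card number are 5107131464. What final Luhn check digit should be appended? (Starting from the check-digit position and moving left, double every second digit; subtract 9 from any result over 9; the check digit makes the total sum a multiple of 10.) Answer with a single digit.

Partial digits right→left: 4 6 4 1 3 1 7 0 1 5
Double every second digit counting from the check-digit position (so the 1st, 3rd, 5th, ... of the partial from the right).
  doubled (with −9 where >9): 8 8 6 5 2 → sum 29
  kept as-is: 6 1 1 0 5 → sum 13
Total = 29 + 13 = 42.
Check digit = (10 − (42 mod 10)) mod 10 = 8.

8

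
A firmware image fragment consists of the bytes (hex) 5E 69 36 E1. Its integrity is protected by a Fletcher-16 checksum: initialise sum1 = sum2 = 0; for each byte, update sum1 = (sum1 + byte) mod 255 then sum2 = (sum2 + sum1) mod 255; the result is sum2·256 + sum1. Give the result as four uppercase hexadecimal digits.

Running sums (mod 255):
  after byte 0 (5E): sum1=94, sum2=94
  after byte 1 (69): sum1=199, sum2=38
  after byte 2 (36): sum1=253, sum2=36
  after byte 3 (E1): sum1=223, sum2=4
Checksum = sum2·256 + sum1 = 4·256 + 223 = 1247 = 0x04DF.

04DF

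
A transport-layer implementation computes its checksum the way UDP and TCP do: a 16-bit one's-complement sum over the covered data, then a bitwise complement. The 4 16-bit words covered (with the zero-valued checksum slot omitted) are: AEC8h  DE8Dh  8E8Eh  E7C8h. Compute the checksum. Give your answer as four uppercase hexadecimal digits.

FC51

One's-complement addition (fold any carry out of bit 15 back into bit 0):
  0xAEC8 + 0xDE8D = 0x18D55 → wrap carry → 0x8D56
  0x8D56 + 0x8E8E = 0x11BE4 → wrap carry → 0x1BE5
  0x1BE5 + 0xE7C8 = 0x103AD → wrap carry → 0x03AE
One's-complement sum = 0x03AE.
Checksum = ~0x03AE & 0xFFFF = 0xFC51.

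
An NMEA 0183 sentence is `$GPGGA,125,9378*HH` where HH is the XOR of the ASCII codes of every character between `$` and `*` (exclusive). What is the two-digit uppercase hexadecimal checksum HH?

XOR the ASCII codes of the payload characters:
  'G' = 0x47 → acc = 0x47
  'P' = 0x50 → acc = 0x17
  'G' = 0x47 → acc = 0x50
  'G' = 0x47 → acc = 0x17
  'A' = 0x41 → acc = 0x56
  ',' = 0x2C → acc = 0x7A
  '1' = 0x31 → acc = 0x4B
  '2' = 0x32 → acc = 0x79
  '5' = 0x35 → acc = 0x4C
  ',' = 0x2C → acc = 0x60
  '9' = 0x39 → acc = 0x59
  '3' = 0x33 → acc = 0x6A
  '7' = 0x37 → acc = 0x5D
  '8' = 0x38 → acc = 0x65
Checksum = 0x65.

65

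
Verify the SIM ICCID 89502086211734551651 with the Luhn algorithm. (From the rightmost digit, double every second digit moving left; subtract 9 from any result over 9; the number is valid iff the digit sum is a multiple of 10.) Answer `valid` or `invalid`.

invalid

From the right, keep odd positions and double even positions (subtract 9 from any doubled value over 9):
  doubled (positions 2,4,...): 1 2 1 6 2 4 7 4 1 7 → sum 35
  kept (positions 1,3,...): 1 6 5 4 7 1 6 0 0 9 → sum 39
Total = 74.
74 mod 10 = 4, so the number is invalid.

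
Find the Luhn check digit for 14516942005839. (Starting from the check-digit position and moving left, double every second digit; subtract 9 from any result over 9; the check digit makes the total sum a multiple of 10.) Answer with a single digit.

Partial digits right→left: 9 3 8 5 0 0 2 4 9 6 1 5 4 1
Double every second digit counting from the check-digit position (so the 1st, 3rd, 5th, ... of the partial from the right).
  doubled (with −9 where >9): 9 7 0 4 9 2 8 → sum 39
  kept as-is: 3 5 0 4 6 5 1 → sum 24
Total = 39 + 24 = 63.
Check digit = (10 − (63 mod 10)) mod 10 = 7.

7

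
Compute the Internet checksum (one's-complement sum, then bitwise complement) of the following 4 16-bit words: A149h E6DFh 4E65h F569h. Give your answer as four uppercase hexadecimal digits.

One's-complement addition (fold any carry out of bit 15 back into bit 0):
  0xA149 + 0xE6DF = 0x18828 → wrap carry → 0x8829
  0x8829 + 0x4E65 = 0x0D68E
  0xD68E + 0xF569 = 0x1CBF7 → wrap carry → 0xCBF8
One's-complement sum = 0xCBF8.
Checksum = ~0xCBF8 & 0xFFFF = 0x3407.

3407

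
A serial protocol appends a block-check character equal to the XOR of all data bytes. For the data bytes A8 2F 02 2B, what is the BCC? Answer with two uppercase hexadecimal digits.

XOR the bytes together:
  start with 0xA8
  0xA8 ⊕ 0x2F = 0x87
  0x87 ⊕ 0x02 = 0x85
  0x85 ⊕ 0x2B = 0xAE

AE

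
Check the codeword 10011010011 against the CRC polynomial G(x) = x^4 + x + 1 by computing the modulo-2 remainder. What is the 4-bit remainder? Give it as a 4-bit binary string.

0000

Modulo-2 division of 10011010011 by 10011:
  pos 0: 10011 XOR 10011 = 00000
  pos 6: 10011 XOR 10011 = 00000
Remainder = 0000 (zero — the frame passes the CRC check).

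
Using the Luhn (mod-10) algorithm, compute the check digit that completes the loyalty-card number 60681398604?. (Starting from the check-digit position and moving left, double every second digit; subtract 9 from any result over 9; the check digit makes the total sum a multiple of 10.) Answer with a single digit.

3

Partial digits right→left: 4 0 6 8 9 3 1 8 6 0 6
Double every second digit counting from the check-digit position (so the 1st, 3rd, 5th, ... of the partial from the right).
  doubled (with −9 where >9): 8 3 9 2 3 3 → sum 28
  kept as-is: 0 8 3 8 0 → sum 19
Total = 28 + 19 = 47.
Check digit = (10 − (47 mod 10)) mod 10 = 3.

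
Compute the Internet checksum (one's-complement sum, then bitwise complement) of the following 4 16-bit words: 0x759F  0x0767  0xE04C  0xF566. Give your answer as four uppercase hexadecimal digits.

AD45

One's-complement addition (fold any carry out of bit 15 back into bit 0):
  0x759F + 0x0767 = 0x07D06
  0x7D06 + 0xE04C = 0x15D52 → wrap carry → 0x5D53
  0x5D53 + 0xF566 = 0x152B9 → wrap carry → 0x52BA
One's-complement sum = 0x52BA.
Checksum = ~0x52BA & 0xFFFF = 0xAD45.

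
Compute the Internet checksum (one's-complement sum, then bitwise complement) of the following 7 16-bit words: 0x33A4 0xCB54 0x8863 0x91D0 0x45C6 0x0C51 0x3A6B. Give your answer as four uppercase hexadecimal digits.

5A50

One's-complement addition (fold any carry out of bit 15 back into bit 0):
  0x33A4 + 0xCB54 = 0x0FEF8
  0xFEF8 + 0x8863 = 0x1875B → wrap carry → 0x875C
  0x875C + 0x91D0 = 0x1192C → wrap carry → 0x192D
  0x192D + 0x45C6 = 0x05EF3
  0x5EF3 + 0x0C51 = 0x06B44
  0x6B44 + 0x3A6B = 0x0A5AF
One's-complement sum = 0xA5AF.
Checksum = ~0xA5AF & 0xFFFF = 0x5A50.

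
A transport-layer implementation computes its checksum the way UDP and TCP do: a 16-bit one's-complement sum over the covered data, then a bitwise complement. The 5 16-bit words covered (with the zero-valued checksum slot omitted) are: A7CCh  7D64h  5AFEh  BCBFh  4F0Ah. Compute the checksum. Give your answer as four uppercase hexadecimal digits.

One's-complement addition (fold any carry out of bit 15 back into bit 0):
  0xA7CC + 0x7D64 = 0x12530 → wrap carry → 0x2531
  0x2531 + 0x5AFE = 0x0802F
  0x802F + 0xBCBF = 0x13CEE → wrap carry → 0x3CEF
  0x3CEF + 0x4F0A = 0x08BF9
One's-complement sum = 0x8BF9.
Checksum = ~0x8BF9 & 0xFFFF = 0x7406.

7406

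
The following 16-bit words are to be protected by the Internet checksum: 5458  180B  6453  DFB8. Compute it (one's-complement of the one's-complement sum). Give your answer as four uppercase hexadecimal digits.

4F90

One's-complement addition (fold any carry out of bit 15 back into bit 0):
  0x5458 + 0x180B = 0x06C63
  0x6C63 + 0x6453 = 0x0D0B6
  0xD0B6 + 0xDFB8 = 0x1B06E → wrap carry → 0xB06F
One's-complement sum = 0xB06F.
Checksum = ~0xB06F & 0xFFFF = 0x4F90.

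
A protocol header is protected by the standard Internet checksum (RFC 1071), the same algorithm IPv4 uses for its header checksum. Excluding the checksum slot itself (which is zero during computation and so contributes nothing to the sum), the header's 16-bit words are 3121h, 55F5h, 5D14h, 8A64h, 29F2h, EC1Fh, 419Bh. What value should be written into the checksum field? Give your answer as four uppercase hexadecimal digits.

39C3

One's-complement addition (fold any carry out of bit 15 back into bit 0):
  0x3121 + 0x55F5 = 0x08716
  0x8716 + 0x5D14 = 0x0E42A
  0xE42A + 0x8A64 = 0x16E8E → wrap carry → 0x6E8F
  0x6E8F + 0x29F2 = 0x09881
  0x9881 + 0xEC1F = 0x184A0 → wrap carry → 0x84A1
  0x84A1 + 0x419B = 0x0C63C
One's-complement sum = 0xC63C.
Checksum = ~0xC63C & 0xFFFF = 0x39C3.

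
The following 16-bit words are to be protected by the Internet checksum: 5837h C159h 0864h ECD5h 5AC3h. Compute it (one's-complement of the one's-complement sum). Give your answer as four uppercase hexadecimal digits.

9671

One's-complement addition (fold any carry out of bit 15 back into bit 0):
  0x5837 + 0xC159 = 0x11990 → wrap carry → 0x1991
  0x1991 + 0x0864 = 0x021F5
  0x21F5 + 0xECD5 = 0x10ECA → wrap carry → 0x0ECB
  0x0ECB + 0x5AC3 = 0x0698E
One's-complement sum = 0x698E.
Checksum = ~0x698E & 0xFFFF = 0x9671.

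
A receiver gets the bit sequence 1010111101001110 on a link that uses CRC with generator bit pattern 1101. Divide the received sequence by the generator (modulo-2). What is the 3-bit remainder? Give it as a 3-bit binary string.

101

Modulo-2 division of 1010111101001110 by 1101:
  pos 0: 1010 XOR 1101 = 0111
  pos 1: 1111 XOR 1101 = 0010
  pos 3: 1011 XOR 1101 = 0110
  pos 4: 1101 XOR 1101 = 0000
  pos 9: 1001 XOR 1101 = 0100
  pos 10: 1001 XOR 1101 = 0100
  pos 11: 1001 XOR 1101 = 0100
  pos 12: 1000 XOR 1101 = 0101
Remainder = 101 (nonzero — an error is detected).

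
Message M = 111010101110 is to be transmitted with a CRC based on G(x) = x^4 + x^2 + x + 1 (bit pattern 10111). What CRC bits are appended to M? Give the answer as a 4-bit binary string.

Append 4 zeros: 1110101011100000. Divide by 10111 (XOR where the leading bit is 1):
  pos 0: 11101 XOR 10111 = 01010
  pos 1: 10100 XOR 10111 = 00011
  pos 4: 11101 XOR 10111 = 01010
  pos 5: 10101 XOR 10111 = 00010
  pos 8: 10100 XOR 10111 = 00011
  pos 11: 11000 XOR 10111 = 01111
Remainder (last 4 bits) = 1111. This is the CRC / FCS.

1111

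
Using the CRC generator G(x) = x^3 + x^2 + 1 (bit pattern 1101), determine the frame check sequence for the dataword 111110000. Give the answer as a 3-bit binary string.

Append 3 zeros: 111110000000. Divide by 1101 (XOR where the leading bit is 1):
  pos 0: 1111 XOR 1101 = 0010
  pos 2: 1010 XOR 1101 = 0111
  pos 3: 1110 XOR 1101 = 0011
  pos 5: 1100 XOR 1101 = 0001
  pos 8: 1000 XOR 1101 = 0101
Remainder (last 3 bits) = 101. This is the CRC / FCS.

101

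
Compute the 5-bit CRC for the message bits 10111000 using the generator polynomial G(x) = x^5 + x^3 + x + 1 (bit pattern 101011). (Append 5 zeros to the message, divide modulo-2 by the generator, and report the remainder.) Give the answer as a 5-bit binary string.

Append 5 zeros: 1011100000000. Divide by 101011 (XOR where the leading bit is 1):
  pos 0: 101110 XOR 101011 = 000101
  pos 3: 101000 XOR 101011 = 000011
  pos 7: 110000 XOR 101011 = 011011
Remainder (last 5 bits) = 11011. This is the CRC / FCS.

11011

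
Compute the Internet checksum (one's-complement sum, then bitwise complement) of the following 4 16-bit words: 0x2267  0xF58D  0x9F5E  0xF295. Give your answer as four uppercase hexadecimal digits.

One's-complement addition (fold any carry out of bit 15 back into bit 0):
  0x2267 + 0xF58D = 0x117F4 → wrap carry → 0x17F5
  0x17F5 + 0x9F5E = 0x0B753
  0xB753 + 0xF295 = 0x1A9E8 → wrap carry → 0xA9E9
One's-complement sum = 0xA9E9.
Checksum = ~0xA9E9 & 0xFFFF = 0x5616.

5616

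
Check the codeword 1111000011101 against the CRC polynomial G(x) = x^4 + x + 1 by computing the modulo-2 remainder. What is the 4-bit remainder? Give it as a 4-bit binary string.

Modulo-2 division of 1111000011101 by 10011:
  pos 0: 11110 XOR 10011 = 01101
  pos 1: 11010 XOR 10011 = 01001
  pos 2: 10010 XOR 10011 = 00001
  pos 6: 10111 XOR 10011 = 00100
  pos 8: 10001 XOR 10011 = 00010
Remainder = 0010 (nonzero — an error is detected).

0010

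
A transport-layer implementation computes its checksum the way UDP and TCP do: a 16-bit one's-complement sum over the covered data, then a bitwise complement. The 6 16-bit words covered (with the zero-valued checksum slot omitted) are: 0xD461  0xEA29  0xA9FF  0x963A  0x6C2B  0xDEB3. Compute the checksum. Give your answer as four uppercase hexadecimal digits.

One's-complement addition (fold any carry out of bit 15 back into bit 0):
  0xD461 + 0xEA29 = 0x1BE8A → wrap carry → 0xBE8B
  0xBE8B + 0xA9FF = 0x1688A → wrap carry → 0x688B
  0x688B + 0x963A = 0x0FEC5
  0xFEC5 + 0x6C2B = 0x16AF0 → wrap carry → 0x6AF1
  0x6AF1 + 0xDEB3 = 0x149A4 → wrap carry → 0x49A5
One's-complement sum = 0x49A5.
Checksum = ~0x49A5 & 0xFFFF = 0xB65A.

B65A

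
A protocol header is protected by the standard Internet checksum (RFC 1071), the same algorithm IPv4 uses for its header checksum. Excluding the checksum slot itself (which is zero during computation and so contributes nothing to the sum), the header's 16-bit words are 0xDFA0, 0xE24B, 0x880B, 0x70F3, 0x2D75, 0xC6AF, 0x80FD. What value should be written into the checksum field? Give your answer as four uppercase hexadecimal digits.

One's-complement addition (fold any carry out of bit 15 back into bit 0):
  0xDFA0 + 0xE24B = 0x1C1EB → wrap carry → 0xC1EC
  0xC1EC + 0x880B = 0x149F7 → wrap carry → 0x49F8
  0x49F8 + 0x70F3 = 0x0BAEB
  0xBAEB + 0x2D75 = 0x0E860
  0xE860 + 0xC6AF = 0x1AF0F → wrap carry → 0xAF10
  0xAF10 + 0x80FD = 0x1300D → wrap carry → 0x300E
One's-complement sum = 0x300E.
Checksum = ~0x300E & 0xFFFF = 0xCFF1.

CFF1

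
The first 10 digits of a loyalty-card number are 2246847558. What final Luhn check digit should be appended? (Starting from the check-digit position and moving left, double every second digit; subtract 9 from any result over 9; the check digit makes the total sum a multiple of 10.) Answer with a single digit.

Partial digits right→left: 8 5 5 7 4 8 6 4 2 2
Double every second digit counting from the check-digit position (so the 1st, 3rd, 5th, ... of the partial from the right).
  doubled (with −9 where >9): 7 1 8 3 4 → sum 23
  kept as-is: 5 7 8 4 2 → sum 26
Total = 23 + 26 = 49.
Check digit = (10 − (49 mod 10)) mod 10 = 1.

1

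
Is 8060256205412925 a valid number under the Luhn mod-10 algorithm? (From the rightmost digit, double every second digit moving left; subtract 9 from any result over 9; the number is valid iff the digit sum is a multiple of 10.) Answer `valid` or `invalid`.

From the right, keep odd positions and double even positions (subtract 9 from any doubled value over 9):
  doubled (positions 2,4,...): 4 4 8 0 3 4 3 7 → sum 33
  kept (positions 1,3,...): 5 9 1 5 2 5 0 0 → sum 27
Total = 60.
60 mod 10 = 0, so the number is valid.

valid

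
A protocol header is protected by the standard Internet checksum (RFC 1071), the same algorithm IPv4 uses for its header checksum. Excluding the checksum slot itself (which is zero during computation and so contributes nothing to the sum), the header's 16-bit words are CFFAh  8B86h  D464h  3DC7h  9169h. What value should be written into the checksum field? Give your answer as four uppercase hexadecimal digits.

One's-complement addition (fold any carry out of bit 15 back into bit 0):
  0xCFFA + 0x8B86 = 0x15B80 → wrap carry → 0x5B81
  0x5B81 + 0xD464 = 0x12FE5 → wrap carry → 0x2FE6
  0x2FE6 + 0x3DC7 = 0x06DAD
  0x6DAD + 0x9169 = 0x0FF16
One's-complement sum = 0xFF16.
Checksum = ~0xFF16 & 0xFFFF = 0x00E9.

00E9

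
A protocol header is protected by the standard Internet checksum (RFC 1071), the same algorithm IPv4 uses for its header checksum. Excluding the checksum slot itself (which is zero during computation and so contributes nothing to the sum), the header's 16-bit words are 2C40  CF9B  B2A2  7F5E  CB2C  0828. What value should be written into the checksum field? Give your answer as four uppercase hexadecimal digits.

One's-complement addition (fold any carry out of bit 15 back into bit 0):
  0x2C40 + 0xCF9B = 0x0FBDB
  0xFBDB + 0xB2A2 = 0x1AE7D → wrap carry → 0xAE7E
  0xAE7E + 0x7F5E = 0x12DDC → wrap carry → 0x2DDD
  0x2DDD + 0xCB2C = 0x0F909
  0xF909 + 0x0828 = 0x10131 → wrap carry → 0x0132
One's-complement sum = 0x0132.
Checksum = ~0x0132 & 0xFFFF = 0xFECD.

FECD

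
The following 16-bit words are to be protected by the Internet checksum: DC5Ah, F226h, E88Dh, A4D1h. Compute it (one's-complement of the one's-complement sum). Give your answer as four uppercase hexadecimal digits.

A41E

One's-complement addition (fold any carry out of bit 15 back into bit 0):
  0xDC5A + 0xF226 = 0x1CE80 → wrap carry → 0xCE81
  0xCE81 + 0xE88D = 0x1B70E → wrap carry → 0xB70F
  0xB70F + 0xA4D1 = 0x15BE0 → wrap carry → 0x5BE1
One's-complement sum = 0x5BE1.
Checksum = ~0x5BE1 & 0xFFFF = 0xA41E.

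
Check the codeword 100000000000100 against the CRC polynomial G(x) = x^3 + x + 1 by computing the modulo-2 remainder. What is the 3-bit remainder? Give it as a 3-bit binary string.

Modulo-2 division of 100000000000100 by 1011:
  pos 0: 1000 XOR 1011 = 0011
  pos 2: 1100 XOR 1011 = 0111
  pos 3: 1110 XOR 1011 = 0101
  pos 4: 1010 XOR 1011 = 0001
  pos 7: 1000 XOR 1011 = 0011
  pos 9: 1101 XOR 1011 = 0110
  pos 10: 1100 XOR 1011 = 0111
  pos 11: 1110 XOR 1011 = 0101
Remainder = 101 (nonzero — an error is detected).

101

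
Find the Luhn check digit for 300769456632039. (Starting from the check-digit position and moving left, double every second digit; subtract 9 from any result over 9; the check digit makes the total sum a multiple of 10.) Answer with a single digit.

3

Partial digits right→left: 9 3 0 2 3 6 6 5 4 9 6 7 0 0 3
Double every second digit counting from the check-digit position (so the 1st, 3rd, 5th, ... of the partial from the right).
  doubled (with −9 where >9): 9 0 6 3 8 3 0 6 → sum 35
  kept as-is: 3 2 6 5 9 7 0 → sum 32
Total = 35 + 32 = 67.
Check digit = (10 − (67 mod 10)) mod 10 = 3.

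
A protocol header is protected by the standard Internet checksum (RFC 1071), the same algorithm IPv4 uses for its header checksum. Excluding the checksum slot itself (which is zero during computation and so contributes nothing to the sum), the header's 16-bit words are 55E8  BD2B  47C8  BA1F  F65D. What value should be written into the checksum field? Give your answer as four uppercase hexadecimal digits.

F4A5

One's-complement addition (fold any carry out of bit 15 back into bit 0):
  0x55E8 + 0xBD2B = 0x11313 → wrap carry → 0x1314
  0x1314 + 0x47C8 = 0x05ADC
  0x5ADC + 0xBA1F = 0x114FB → wrap carry → 0x14FC
  0x14FC + 0xF65D = 0x10B59 → wrap carry → 0x0B5A
One's-complement sum = 0x0B5A.
Checksum = ~0x0B5A & 0xFFFF = 0xF4A5.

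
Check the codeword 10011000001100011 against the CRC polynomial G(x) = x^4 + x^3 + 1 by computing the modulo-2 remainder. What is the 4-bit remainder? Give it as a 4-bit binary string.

0000

Modulo-2 division of 10011000001100011 by 11001:
  pos 0: 10011 XOR 11001 = 01010
  pos 1: 10100 XOR 11001 = 01101
  pos 2: 11010 XOR 11001 = 00011
  pos 5: 11000 XOR 11001 = 00001
  pos 9: 11100 XOR 11001 = 00101
  pos 11: 10101 XOR 11001 = 01100
  pos 12: 11001 XOR 11001 = 00000
Remainder = 0000 (zero — the frame passes the CRC check).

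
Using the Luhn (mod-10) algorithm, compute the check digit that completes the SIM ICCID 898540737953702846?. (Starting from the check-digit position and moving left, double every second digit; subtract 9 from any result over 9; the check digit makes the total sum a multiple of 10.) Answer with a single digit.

7

Partial digits right→left: 6 4 8 2 0 7 3 5 9 7 3 7 0 4 5 8 9 8
Double every second digit counting from the check-digit position (so the 1st, 3rd, 5th, ... of the partial from the right).
  doubled (with −9 where >9): 3 7 0 6 9 6 0 1 9 → sum 41
  kept as-is: 4 2 7 5 7 7 4 8 8 → sum 52
Total = 41 + 52 = 93.
Check digit = (10 − (93 mod 10)) mod 10 = 7.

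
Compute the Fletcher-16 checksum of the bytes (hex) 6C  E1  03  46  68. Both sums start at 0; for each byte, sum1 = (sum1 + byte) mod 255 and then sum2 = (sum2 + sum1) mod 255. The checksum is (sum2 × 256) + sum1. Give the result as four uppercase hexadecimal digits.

A300

Running sums (mod 255):
  after byte 0 (6C): sum1=108, sum2=108
  after byte 1 (E1): sum1=78, sum2=186
  after byte 2 (03): sum1=81, sum2=12
  after byte 3 (46): sum1=151, sum2=163
  after byte 4 (68): sum1=0, sum2=163
Checksum = sum2·256 + sum1 = 163·256 + 0 = 41728 = 0xA300.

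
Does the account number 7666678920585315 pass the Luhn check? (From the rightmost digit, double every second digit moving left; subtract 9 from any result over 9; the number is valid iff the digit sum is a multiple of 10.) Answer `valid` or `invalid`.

valid

From the right, keep odd positions and double even positions (subtract 9 from any doubled value over 9):
  doubled (positions 2,4,...): 2 1 1 4 7 3 3 5 → sum 26
  kept (positions 1,3,...): 5 3 8 0 9 7 6 6 → sum 44
Total = 70.
70 mod 10 = 0, so the number is valid.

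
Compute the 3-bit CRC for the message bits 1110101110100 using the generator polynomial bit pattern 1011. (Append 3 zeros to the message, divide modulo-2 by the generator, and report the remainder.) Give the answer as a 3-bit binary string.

000

Append 3 zeros: 1110101110100000. Divide by 1011 (XOR where the leading bit is 1):
  pos 0: 1110 XOR 1011 = 0101
  pos 1: 1011 XOR 1011 = 0000
  pos 6: 1110 XOR 1011 = 0101
  pos 7: 1011 XOR 1011 = 0000
Remainder (last 3 bits) = 000. This is the CRC / FCS.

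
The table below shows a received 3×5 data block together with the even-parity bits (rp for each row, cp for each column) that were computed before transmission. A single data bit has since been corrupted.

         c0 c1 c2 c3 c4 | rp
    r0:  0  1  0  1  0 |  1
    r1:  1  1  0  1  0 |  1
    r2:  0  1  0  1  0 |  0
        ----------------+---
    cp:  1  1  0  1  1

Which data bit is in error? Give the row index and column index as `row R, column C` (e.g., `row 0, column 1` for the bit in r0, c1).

Recompute each row's even parity and compare to rp:
  r0: data parity 0, sent rp 1 → mismatch
  r1: data parity 1, sent rp 1 → ok
  r2: data parity 0, sent rp 0 → ok
Recompute each column's even parity and compare to cp:
  c0: data parity 1, sent cp 1 → ok
  c1: data parity 1, sent cp 1 → ok
  c2: data parity 0, sent cp 0 → ok
  c3: data parity 1, sent cp 1 → ok
  c4: data parity 0, sent cp 1 → mismatch
Exactly one row (r0) and one column (c4) fail → the flipped bit is at their intersection.

row 0, column 4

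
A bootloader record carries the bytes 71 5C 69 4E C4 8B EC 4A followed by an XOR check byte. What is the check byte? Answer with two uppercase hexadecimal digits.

E3

XOR the bytes together:
  start with 0x71
  0x71 ⊕ 0x5C = 0x2D
  0x2D ⊕ 0x69 = 0x44
  0x44 ⊕ 0x4E = 0x0A
  0x0A ⊕ 0xC4 = 0xCE
  0xCE ⊕ 0x8B = 0x45
  0x45 ⊕ 0xEC = 0xA9
  0xA9 ⊕ 0x4A = 0xE3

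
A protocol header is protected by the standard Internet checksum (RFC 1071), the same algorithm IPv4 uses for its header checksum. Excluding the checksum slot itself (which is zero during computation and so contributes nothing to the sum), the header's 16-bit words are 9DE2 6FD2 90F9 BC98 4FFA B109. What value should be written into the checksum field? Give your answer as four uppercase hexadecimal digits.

A3B4

One's-complement addition (fold any carry out of bit 15 back into bit 0):
  0x9DE2 + 0x6FD2 = 0x10DB4 → wrap carry → 0x0DB5
  0x0DB5 + 0x90F9 = 0x09EAE
  0x9EAE + 0xBC98 = 0x15B46 → wrap carry → 0x5B47
  0x5B47 + 0x4FFA = 0x0AB41
  0xAB41 + 0xB109 = 0x15C4A → wrap carry → 0x5C4B
One's-complement sum = 0x5C4B.
Checksum = ~0x5C4B & 0xFFFF = 0xA3B4.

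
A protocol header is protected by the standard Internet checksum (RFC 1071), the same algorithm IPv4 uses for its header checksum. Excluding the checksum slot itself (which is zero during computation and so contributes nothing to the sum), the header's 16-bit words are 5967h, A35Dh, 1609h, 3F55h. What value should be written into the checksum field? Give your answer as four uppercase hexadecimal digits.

One's-complement addition (fold any carry out of bit 15 back into bit 0):
  0x5967 + 0xA35D = 0x0FCC4
  0xFCC4 + 0x1609 = 0x112CD → wrap carry → 0x12CE
  0x12CE + 0x3F55 = 0x05223
One's-complement sum = 0x5223.
Checksum = ~0x5223 & 0xFFFF = 0xADDC.

ADDC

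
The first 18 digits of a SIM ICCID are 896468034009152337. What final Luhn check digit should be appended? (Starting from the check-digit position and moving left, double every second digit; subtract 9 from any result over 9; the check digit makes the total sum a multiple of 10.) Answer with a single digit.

9

Partial digits right→left: 7 3 3 2 5 1 9 0 0 4 3 0 8 6 4 6 9 8
Double every second digit counting from the check-digit position (so the 1st, 3rd, 5th, ... of the partial from the right).
  doubled (with −9 where >9): 5 6 1 9 0 6 7 8 9 → sum 51
  kept as-is: 3 2 1 0 4 0 6 6 8 → sum 30
Total = 51 + 30 = 81.
Check digit = (10 − (81 mod 10)) mod 10 = 9.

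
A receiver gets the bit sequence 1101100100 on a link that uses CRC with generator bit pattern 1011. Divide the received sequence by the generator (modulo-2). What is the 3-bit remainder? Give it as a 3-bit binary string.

000

Modulo-2 division of 1101100100 by 1011:
  pos 0: 1101 XOR 1011 = 0110
  pos 1: 1101 XOR 1011 = 0110
  pos 2: 1100 XOR 1011 = 0111
  pos 3: 1110 XOR 1011 = 0101
  pos 4: 1011 XOR 1011 = 0000
Remainder = 000 (zero — the frame passes the CRC check).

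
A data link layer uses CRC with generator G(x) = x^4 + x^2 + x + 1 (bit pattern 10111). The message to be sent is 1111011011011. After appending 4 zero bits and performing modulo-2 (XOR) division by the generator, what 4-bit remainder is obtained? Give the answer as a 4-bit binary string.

1001

Append 4 zeros: 11110110110110000. Divide by 10111 (XOR where the leading bit is 1):
  pos 0: 11110 XOR 10111 = 01001
  pos 1: 10011 XOR 10111 = 00100
  pos 3: 10010 XOR 10111 = 00101
  pos 5: 10111 XOR 10111 = 00000
  pos 11: 11000 XOR 10111 = 01111
  pos 12: 11110 XOR 10111 = 01001
Remainder (last 4 bits) = 1001. This is the CRC / FCS.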